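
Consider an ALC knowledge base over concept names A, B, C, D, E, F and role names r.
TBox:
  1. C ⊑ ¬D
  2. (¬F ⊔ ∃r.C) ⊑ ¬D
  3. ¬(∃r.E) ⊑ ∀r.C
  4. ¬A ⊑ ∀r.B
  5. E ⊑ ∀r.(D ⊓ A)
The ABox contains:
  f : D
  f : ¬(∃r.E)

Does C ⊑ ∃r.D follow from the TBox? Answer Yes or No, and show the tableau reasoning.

No

1. C ⊑ ∃r.D  ⇔  (C ⊓ ∀r.¬D) unsat w.r.t. T
   apply at x₀: C⊑¬D
   open: L(x₀) ⊇ {A, C, ¬D, ¬E, ∀r.¬D, …} (+ ∃-successors)
2. Hence C ⊑ ∃r.D: not entailed.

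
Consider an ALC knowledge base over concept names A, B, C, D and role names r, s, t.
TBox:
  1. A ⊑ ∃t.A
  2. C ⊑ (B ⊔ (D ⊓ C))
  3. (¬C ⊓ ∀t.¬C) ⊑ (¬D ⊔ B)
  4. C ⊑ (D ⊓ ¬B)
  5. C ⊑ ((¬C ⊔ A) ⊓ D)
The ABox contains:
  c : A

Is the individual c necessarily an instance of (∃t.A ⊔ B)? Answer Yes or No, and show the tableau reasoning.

Yes

1. c : (∃t.A ⊔ B)?  L(c) = {A} ∪ {(∀t.¬A ⊓ ¬B)}
   clash {B, ¬B} at c — c ∈ (∃t.A ⊔ B)
2. Hence c : (∃t.A ⊔ B): entailed.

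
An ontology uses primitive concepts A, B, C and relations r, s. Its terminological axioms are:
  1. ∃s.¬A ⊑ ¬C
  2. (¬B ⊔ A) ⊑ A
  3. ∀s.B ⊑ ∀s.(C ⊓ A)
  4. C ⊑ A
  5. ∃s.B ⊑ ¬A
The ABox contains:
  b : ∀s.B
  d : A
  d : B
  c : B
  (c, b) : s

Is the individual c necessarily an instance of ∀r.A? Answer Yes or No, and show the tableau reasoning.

1. c : ∀r.A?  L(c) = {B} ∪ {∃r.¬A}
   open: L(c) ⊇ {B, ¬A, ¬C, ∃r.¬A, ∃s.¬B} (+ ∃-successors) — c ∉ ∀r.A possible
2. Hence c : ∀r.A: not entailed.

No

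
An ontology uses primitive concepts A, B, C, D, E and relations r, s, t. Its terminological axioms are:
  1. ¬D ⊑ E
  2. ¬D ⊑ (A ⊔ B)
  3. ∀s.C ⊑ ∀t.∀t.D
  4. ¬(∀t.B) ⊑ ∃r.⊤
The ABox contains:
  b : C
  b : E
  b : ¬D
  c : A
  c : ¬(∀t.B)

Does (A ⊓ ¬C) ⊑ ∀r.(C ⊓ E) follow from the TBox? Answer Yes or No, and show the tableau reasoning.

No

1. (A ⊓ ¬C) ⊑ ∀r.(C ⊓ E)  ⇔  ((A ⊓ ¬C) ⊓ ∃r.(¬C ⊔ ¬E)) unsat w.r.t. T
   open: L(x₀) ⊇ {A, D, ¬C, ∀t.B, ∃r.(¬C ⊔ ¬E), …} (+ ∃-successors)
2. Hence (A ⊓ ¬C) ⊑ ∀r.(C ⊓ E): not entailed.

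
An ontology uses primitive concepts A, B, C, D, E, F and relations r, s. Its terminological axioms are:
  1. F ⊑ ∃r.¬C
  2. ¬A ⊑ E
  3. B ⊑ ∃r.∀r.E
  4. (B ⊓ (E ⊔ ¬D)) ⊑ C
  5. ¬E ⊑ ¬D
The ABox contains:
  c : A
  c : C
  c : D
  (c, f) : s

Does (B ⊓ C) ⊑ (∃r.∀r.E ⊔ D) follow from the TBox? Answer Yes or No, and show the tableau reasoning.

Yes

1. (B ⊓ C) ⊑ (∃r.∀r.E ⊔ D)  ⇔  ((B ⊓ C) ⊓ (∀r.∃r.¬E ⊓ ¬D)) unsat w.r.t. T
   all branches close; clash {E, ¬E} at an ∃-successor
2. Hence (B ⊓ C) ⊑ (∃r.∀r.E ⊔ D): entailed.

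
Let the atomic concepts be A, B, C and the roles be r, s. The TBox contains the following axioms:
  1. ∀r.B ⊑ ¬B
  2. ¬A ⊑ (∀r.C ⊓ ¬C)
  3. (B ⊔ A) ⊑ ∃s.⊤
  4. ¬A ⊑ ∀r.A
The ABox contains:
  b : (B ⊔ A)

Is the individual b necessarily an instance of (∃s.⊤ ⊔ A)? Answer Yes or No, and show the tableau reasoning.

1. b : (∃s.⊤ ⊔ A)?  L(b) = {(B ⊔ A)} ∪ {(∀s.⊥ ⊓ ¬A)}
   clash {A, ¬A} at b — b ∈ (∃s.⊤ ⊔ A)
2. Hence b : (∃s.⊤ ⊔ A): entailed.

Yes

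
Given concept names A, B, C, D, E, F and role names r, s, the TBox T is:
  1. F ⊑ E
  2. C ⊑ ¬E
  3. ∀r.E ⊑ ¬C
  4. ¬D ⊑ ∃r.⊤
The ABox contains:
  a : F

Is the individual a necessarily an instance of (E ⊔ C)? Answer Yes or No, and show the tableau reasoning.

Yes

1. a : (E ⊔ C)?  L(a) = {F} ∪ {(¬E ⊓ ¬C)}
   clash {E, ¬E} at a — a ∈ (E ⊔ C)
2. Hence a : (E ⊔ C): entailed.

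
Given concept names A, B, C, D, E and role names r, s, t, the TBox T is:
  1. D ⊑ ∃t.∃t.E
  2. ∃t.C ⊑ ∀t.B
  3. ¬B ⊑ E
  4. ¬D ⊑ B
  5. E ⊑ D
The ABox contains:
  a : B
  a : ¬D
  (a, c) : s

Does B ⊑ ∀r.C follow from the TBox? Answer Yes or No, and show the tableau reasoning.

1. B ⊑ ∀r.C  ⇔  (B ⊓ ∃r.¬C) unsat w.r.t. T
   open: L(x₀) ⊇ {B, ¬D, ¬E, ∀t.¬C, ∃r.¬C} (+ ∃-successors)
2. Hence B ⊑ ∀r.C: not entailed.

No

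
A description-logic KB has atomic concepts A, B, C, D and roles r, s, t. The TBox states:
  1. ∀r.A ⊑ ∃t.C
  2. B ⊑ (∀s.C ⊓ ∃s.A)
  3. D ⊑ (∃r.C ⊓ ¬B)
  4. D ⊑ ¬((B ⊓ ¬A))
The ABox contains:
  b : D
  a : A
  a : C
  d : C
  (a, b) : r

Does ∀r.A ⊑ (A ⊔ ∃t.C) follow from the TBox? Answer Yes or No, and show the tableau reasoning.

1. ∀r.A ⊑ (A ⊔ ∃t.C)  ⇔  (∀r.A ⊓ (¬A ⊓ ∀t.¬C)) unsat w.r.t. T
   all branches close; clash {A, ¬A} at x₀
2. Hence ∀r.A ⊑ (A ⊔ ∃t.C): entailed.

Yes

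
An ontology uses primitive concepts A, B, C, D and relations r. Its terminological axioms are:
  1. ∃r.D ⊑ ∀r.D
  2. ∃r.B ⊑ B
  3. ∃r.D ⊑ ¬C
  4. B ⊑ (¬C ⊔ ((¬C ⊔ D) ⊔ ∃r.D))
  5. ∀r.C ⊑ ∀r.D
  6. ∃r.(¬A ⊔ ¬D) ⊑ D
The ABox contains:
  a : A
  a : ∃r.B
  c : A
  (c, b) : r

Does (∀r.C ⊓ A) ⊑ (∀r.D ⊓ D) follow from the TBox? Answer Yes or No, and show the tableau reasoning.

No

1. (∀r.C ⊓ A) ⊑ (∀r.D ⊓ D)  ⇔  ((∀r.C ⊓ A) ⊓ (∃r.¬D ⊔ ¬D)) unsat w.r.t. T
   apply at x₀: ∀r.C⊑∀r.D
   open: L(x₀) ⊇ {A, ¬B, ¬D, ∀r.(A ⊓ D), ∀r.C, …}
2. Hence (∀r.C ⊓ A) ⊑ (∀r.D ⊓ D): not entailed.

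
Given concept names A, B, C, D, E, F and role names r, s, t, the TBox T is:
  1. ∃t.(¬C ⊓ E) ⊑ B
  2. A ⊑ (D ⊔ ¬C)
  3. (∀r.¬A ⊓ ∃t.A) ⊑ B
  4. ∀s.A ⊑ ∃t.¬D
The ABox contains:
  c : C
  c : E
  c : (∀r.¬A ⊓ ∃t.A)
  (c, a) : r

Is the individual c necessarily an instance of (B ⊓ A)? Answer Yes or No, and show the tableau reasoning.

1. c : (B ⊓ A)?  L(c) = {C, E, (∀r.¬A ⊓ ∃t.A)} ∪ {(¬B ⊔ ¬A)}
   apply at c: (∀r.¬A ⊓ ∃t.A)⊑B
   open: L(c) ⊇ {B, C, E, ¬A, ∀r.¬A, …} (+ ∃-successors) — c ∉ (B ⊓ A) possible
2. Hence c : (B ⊓ A): not entailed.

No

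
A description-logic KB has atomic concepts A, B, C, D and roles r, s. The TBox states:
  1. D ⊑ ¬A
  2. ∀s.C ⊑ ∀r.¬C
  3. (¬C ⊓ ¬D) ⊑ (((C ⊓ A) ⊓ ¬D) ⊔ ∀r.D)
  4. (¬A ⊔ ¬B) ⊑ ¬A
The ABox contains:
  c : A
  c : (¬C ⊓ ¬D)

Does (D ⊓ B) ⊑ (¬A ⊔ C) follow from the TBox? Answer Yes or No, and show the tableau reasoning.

1. (D ⊓ B) ⊑ (¬A ⊔ C)  ⇔  ((D ⊓ B) ⊓ (A ⊓ ¬C)) unsat w.r.t. T
   all branches close; clash {A, ¬A} at x₀
2. Hence (D ⊓ B) ⊑ (¬A ⊔ C): entailed.

Yes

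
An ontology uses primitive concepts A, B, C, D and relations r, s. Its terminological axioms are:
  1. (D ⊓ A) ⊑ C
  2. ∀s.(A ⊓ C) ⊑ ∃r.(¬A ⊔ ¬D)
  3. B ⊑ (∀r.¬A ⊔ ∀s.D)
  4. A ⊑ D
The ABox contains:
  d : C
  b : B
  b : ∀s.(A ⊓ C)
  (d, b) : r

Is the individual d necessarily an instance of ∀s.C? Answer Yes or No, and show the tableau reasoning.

No

1. d : ∀s.C?  L(d) = {C} ∪ {∃s.¬C}
   open: L(d) ⊇ {C, ¬A, ¬B, ∃s.(¬A ⊔ ¬C), ∃s.¬C} (+ ∃-successors) — d ∉ ∀s.C possible
2. Hence d : ∀s.C: not entailed.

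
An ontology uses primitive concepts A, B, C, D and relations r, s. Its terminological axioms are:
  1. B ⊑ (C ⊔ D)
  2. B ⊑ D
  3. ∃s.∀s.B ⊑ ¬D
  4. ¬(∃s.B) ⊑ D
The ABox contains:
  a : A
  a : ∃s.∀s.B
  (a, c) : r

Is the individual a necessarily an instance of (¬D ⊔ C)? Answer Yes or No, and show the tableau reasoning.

Yes

1. a : (¬D ⊔ C)?  L(a) = {A, ∃s.∀s.B} ∪ {(D ⊓ ¬C)}
   clash {D, ¬D} at a — a ∈ (¬D ⊔ C)
2. Hence a : (¬D ⊔ C): entailed.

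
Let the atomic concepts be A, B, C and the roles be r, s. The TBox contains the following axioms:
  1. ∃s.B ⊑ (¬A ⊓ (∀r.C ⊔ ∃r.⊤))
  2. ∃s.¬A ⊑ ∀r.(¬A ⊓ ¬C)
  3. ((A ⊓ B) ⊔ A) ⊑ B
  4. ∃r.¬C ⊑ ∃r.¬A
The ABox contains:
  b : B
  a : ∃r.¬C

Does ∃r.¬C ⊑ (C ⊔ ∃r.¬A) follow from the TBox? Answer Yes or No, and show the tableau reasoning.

1. ∃r.¬C ⊑ (C ⊔ ∃r.¬A)  ⇔  (∃r.¬C ⊓ (¬C ⊓ ∀r.A)) unsat w.r.t. T
   all branches close; clash {A, ¬A} at an ∃-successor
2. Hence ∃r.¬C ⊑ (C ⊔ ∃r.¬A): entailed.

Yes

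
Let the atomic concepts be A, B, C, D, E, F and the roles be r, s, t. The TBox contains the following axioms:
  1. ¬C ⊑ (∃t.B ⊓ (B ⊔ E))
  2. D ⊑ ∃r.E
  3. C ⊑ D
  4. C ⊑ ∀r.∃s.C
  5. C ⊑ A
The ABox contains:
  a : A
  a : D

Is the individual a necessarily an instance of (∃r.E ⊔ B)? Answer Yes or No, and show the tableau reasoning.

Yes

1. a : (∃r.E ⊔ B)?  L(a) = {A, D} ∪ {(∀r.¬E ⊓ ¬B)}
   clash {E, ¬E} at an ∃-successor — a ∈ (∃r.E ⊔ B)
2. Hence a : (∃r.E ⊔ B): entailed.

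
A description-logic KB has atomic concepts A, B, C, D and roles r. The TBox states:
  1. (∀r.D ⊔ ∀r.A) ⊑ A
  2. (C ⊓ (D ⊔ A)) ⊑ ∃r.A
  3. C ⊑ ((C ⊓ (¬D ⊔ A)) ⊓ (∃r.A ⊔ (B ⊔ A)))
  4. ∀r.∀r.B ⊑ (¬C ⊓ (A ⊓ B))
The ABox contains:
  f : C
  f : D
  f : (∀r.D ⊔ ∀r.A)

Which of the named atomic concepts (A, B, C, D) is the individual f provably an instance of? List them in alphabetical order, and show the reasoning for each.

{A, C, D}

1. f : A?  L(f) = {C, D, (∀r.D ⊔ ∀r.A)} ∪ {¬A}
   clash {A, ¬A} at f — f ∈ A
2. f : B?  L(f) = {C, D, (∀r.D ⊔ ∀r.A)} ∪ {¬B}
   apply at f: (∀r.D ⊔ ∀r.A)⊑A; C⊑((C ⊓ (¬D ⊔ A)) ⊓ (∃r.A ⊔ (B ⊔ A)))
   open: L(f) ⊇ {A, C, D, ¬B, ∀r.D, …} (+ ∃-successors) — f ∉ B possible
3. f : C?  L(f) = {C, D, (∀r.D ⊔ ∀r.A)} ∪ {¬C}
   clash {C, ¬C} at f — f ∈ C
4. f : D?  L(f) = {C, D, (∀r.D ⊔ ∀r.A)} ∪ {¬D}
   clash {D, ¬D} at f — f ∈ D
5. Entailed for f: {A, C, D}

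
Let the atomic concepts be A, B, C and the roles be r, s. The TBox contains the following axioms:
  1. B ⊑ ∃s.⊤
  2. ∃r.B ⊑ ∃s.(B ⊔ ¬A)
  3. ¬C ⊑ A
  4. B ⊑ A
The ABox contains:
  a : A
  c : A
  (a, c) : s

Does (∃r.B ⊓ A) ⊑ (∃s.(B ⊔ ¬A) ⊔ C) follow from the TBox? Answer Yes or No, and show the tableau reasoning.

1. (∃r.B ⊓ A) ⊑ (∃s.(B ⊔ ¬A) ⊔ C)  ⇔  ((∃r.B ⊓ A) ⊓ (∀s.(¬B ⊓ A) ⊓ ¬C)) unsat w.r.t. T
   all branches close; clash {A, ¬A} at an ∃-successor
2. Hence (∃r.B ⊓ A) ⊑ (∃s.(B ⊔ ¬A) ⊔ C): entailed.

Yes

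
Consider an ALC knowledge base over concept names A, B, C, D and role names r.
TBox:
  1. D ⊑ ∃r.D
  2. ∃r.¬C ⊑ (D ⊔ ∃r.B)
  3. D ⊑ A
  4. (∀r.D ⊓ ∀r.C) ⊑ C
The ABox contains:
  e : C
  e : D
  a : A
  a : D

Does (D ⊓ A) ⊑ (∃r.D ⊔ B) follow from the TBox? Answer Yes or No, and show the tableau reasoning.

1. (D ⊓ A) ⊑ (∃r.D ⊔ B)  ⇔  ((D ⊓ A) ⊓ (∀r.¬D ⊓ ¬B)) unsat w.r.t. T
   all branches close; clash {D, ¬D} at an ∃-successor
2. Hence (D ⊓ A) ⊑ (∃r.D ⊔ B): entailed.

Yes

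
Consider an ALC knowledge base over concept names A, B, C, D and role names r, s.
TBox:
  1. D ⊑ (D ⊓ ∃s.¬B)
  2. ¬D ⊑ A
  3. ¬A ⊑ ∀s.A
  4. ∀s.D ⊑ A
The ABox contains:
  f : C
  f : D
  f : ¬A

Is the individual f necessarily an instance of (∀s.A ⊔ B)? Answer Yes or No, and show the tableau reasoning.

Yes

1. f : (∀s.A ⊔ B)?  L(f) = {C, D, ¬A} ∪ {(∃s.¬A ⊓ ¬B)}
   clash {A, ¬A} at f — f ∈ (∀s.A ⊔ B)
2. Hence f : (∀s.A ⊔ B): entailed.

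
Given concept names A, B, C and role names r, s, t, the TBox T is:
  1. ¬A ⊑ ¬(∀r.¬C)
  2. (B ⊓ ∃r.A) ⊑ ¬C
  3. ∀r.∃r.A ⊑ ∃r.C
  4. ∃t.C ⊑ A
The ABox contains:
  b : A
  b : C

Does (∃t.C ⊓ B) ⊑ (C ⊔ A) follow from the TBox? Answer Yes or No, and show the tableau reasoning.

1. (∃t.C ⊓ B) ⊑ (C ⊔ A)  ⇔  ((∃t.C ⊓ B) ⊓ (¬C ⊓ ¬A)) unsat w.r.t. T
   all branches close; clash {A, ¬A} at x₀
2. Hence (∃t.C ⊓ B) ⊑ (C ⊔ A): entailed.

Yes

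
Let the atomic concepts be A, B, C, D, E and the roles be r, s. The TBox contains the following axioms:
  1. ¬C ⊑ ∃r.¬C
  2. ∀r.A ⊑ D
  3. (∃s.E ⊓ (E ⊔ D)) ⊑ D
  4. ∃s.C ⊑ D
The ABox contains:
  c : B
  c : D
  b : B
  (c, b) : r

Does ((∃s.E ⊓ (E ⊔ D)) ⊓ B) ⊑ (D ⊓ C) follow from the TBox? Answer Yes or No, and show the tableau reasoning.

No

1. ((∃s.E ⊓ (E ⊔ D)) ⊓ B) ⊑ (D ⊓ C)  ⇔  (((∃s.E ⊓ (E ⊔ D)) ⊓ B) ⊓ (¬D ⊔ ¬C)) unsat w.r.t. T
   apply at x₀: (∃s.E ⊓ (E ⊔ D))⊑D
   open: L(x₀) ⊇ {B, D, E, ¬C, ∀s.¬C, …} (+ ∃-successors)
2. Hence ((∃s.E ⊓ (E ⊔ D)) ⊓ B) ⊑ (D ⊓ C): not entailed.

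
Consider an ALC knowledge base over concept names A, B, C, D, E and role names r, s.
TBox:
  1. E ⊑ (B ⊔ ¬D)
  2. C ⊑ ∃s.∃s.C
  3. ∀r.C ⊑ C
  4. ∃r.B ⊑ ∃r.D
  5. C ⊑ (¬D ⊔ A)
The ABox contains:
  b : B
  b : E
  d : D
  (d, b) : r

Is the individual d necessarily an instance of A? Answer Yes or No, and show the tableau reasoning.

1. d : A?  L(d) = {D} ∪ {¬A}
   open: L(d) ⊇ {D, ¬A, ¬C, ¬E, ∃r.D, …} (+ ∃-successors) — d ∉ A possible
2. Hence d : A: not entailed.

No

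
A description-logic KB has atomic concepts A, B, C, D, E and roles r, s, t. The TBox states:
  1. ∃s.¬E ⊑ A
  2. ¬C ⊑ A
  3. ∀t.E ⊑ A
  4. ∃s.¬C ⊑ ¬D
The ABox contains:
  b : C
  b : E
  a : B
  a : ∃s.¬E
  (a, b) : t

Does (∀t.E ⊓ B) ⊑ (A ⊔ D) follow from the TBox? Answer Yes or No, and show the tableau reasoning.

Yes

1. (∀t.E ⊓ B) ⊑ (A ⊔ D)  ⇔  ((∀t.E ⊓ B) ⊓ (¬A ⊓ ¬D)) unsat w.r.t. T
   all branches close; clash {A, ¬A} at x₀
2. Hence (∀t.E ⊓ B) ⊑ (A ⊔ D): entailed.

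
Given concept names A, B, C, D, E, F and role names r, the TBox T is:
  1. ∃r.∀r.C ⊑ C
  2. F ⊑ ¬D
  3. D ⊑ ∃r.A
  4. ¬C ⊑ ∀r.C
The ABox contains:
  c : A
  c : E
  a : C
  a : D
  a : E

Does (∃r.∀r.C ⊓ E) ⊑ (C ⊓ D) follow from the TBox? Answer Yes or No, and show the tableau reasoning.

1. (∃r.∀r.C ⊓ E) ⊑ (C ⊓ D)  ⇔  ((∃r.∀r.C ⊓ E) ⊓ (¬C ⊔ ¬D)) unsat w.r.t. T
   apply at x₀: ∃r.∀r.C⊑C
   open: L(x₀) ⊇ {C, E, ¬D, ∃r.∀r.C} (+ ∃-successors)
2. Hence (∃r.∀r.C ⊓ E) ⊑ (C ⊓ D): not entailed.

No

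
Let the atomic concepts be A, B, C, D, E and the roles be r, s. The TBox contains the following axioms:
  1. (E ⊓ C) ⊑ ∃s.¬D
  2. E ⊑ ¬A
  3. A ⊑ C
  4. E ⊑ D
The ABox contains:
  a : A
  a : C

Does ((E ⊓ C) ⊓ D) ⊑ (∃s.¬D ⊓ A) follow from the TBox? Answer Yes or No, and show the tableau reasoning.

1. ((E ⊓ C) ⊓ D) ⊑ (∃s.¬D ⊓ A)  ⇔  (((E ⊓ C) ⊓ D) ⊓ (∀s.D ⊔ ¬A)) unsat w.r.t. T
   apply at x₀: (E ⊓ C)⊑∃s.¬D; E⊑¬A
   open: L(x₀) ⊇ {C, D, E, ¬A, ∃s.¬D} (+ ∃-successors)
2. Hence ((E ⊓ C) ⊓ D) ⊑ (∃s.¬D ⊓ A): not entailed.

No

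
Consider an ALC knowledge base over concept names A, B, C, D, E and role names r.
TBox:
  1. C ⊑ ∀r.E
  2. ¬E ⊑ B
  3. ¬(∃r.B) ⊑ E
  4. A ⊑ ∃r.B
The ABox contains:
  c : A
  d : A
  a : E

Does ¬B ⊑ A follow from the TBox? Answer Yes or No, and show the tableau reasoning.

1. ¬B ⊑ A  ⇔  (¬B ⊓ ¬A) unsat w.r.t. T
   open: L(x₀) ⊇ {E, ¬A, ¬B, ¬C}
2. Hence ¬B ⊑ A: not entailed.

No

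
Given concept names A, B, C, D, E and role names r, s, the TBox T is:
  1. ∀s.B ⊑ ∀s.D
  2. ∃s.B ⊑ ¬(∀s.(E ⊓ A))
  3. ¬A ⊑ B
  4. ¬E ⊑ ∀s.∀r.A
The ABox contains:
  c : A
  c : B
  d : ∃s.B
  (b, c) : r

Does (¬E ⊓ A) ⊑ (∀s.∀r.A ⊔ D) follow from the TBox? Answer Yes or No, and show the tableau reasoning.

Yes

1. (¬E ⊓ A) ⊑ (∀s.∀r.A ⊔ D)  ⇔  ((¬E ⊓ A) ⊓ (∃s.∃r.¬A ⊓ ¬D)) unsat w.r.t. T
   all branches close; clash {A, ¬A} at an ∃-successor
2. Hence (¬E ⊓ A) ⊑ (∀s.∀r.A ⊔ D): entailed.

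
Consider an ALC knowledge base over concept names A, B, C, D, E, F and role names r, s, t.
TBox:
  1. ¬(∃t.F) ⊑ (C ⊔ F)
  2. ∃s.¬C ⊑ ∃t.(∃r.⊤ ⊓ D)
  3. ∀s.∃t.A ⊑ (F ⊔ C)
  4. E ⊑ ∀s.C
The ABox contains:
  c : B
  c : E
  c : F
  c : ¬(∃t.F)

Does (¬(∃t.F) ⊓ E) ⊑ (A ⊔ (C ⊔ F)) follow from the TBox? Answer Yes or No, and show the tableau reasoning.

1. (¬(∃t.F) ⊓ E) ⊑ (A ⊔ (C ⊔ F))  ⇔  ((∀t.¬F ⊓ E) ⊓ (¬A ⊓ (¬C ⊓ ¬F))) unsat w.r.t. T
   all branches close; clash {F, ¬F} at x₀
2. Hence (¬(∃t.F) ⊓ E) ⊑ (A ⊔ (C ⊔ F)): entailed.

Yes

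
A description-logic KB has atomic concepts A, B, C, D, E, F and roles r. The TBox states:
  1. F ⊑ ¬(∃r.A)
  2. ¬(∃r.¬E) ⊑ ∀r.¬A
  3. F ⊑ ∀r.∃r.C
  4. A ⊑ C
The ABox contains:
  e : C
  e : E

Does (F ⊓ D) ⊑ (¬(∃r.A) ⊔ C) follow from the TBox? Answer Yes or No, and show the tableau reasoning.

1. (F ⊓ D) ⊑ (¬(∃r.A) ⊔ C)  ⇔  ((F ⊓ D) ⊓ (∃r.A ⊓ ¬C)) unsat w.r.t. T
   all branches close; clash {C, ¬C} at x₀
2. Hence (F ⊓ D) ⊑ (¬(∃r.A) ⊔ C): entailed.

Yes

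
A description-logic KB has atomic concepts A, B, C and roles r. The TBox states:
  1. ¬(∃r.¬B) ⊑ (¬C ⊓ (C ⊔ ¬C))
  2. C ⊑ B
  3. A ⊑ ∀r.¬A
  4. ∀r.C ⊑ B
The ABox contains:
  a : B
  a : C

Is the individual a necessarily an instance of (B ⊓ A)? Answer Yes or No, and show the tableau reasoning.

1. a : (B ⊓ A)?  L(a) = {B, C} ∪ {(¬B ⊔ ¬A)}
   open: L(a) ⊇ {B, C, ¬A, ∃r.¬B} (+ ∃-successors) — a ∉ (B ⊓ A) possible
2. Hence a : (B ⊓ A): not entailed.

No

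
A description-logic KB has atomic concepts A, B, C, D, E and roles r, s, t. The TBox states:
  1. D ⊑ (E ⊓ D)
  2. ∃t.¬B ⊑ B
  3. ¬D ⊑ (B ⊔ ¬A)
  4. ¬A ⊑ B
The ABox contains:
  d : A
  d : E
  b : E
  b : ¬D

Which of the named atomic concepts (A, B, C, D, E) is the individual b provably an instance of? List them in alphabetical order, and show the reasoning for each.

{B, E}

1. b : A?  L(b) = {E, ¬D} ∪ {¬A}
   apply at b: ¬D⊑(B ⊔ ¬A); ¬A⊑B
   open: L(b) ⊇ {B, E, ¬A, ¬D} — b ∉ A possible
2. b : B?  L(b) = {E, ¬D} ∪ {¬B}
   clash {B, ¬B} at b — b ∈ B
3. b : C?  L(b) = {E, ¬D} ∪ {¬C}
   apply at b: ¬D⊑(B ⊔ ¬A)
   open: L(b) ⊇ {A, B, E, ¬C, ¬D, …} — b ∉ C possible
4. b : D?  L(b) = {E, ¬D} ∪ {¬D}
   apply at b: ¬D⊑(B ⊔ ¬A)
   open: L(b) ⊇ {A, B, E, ¬D, ∀t.B} — b ∉ D possible
5. b : E?  L(b) = {E, ¬D} ∪ {¬E}
   clash {E, ¬E} at b — b ∈ E
6. Entailed for b: {B, E}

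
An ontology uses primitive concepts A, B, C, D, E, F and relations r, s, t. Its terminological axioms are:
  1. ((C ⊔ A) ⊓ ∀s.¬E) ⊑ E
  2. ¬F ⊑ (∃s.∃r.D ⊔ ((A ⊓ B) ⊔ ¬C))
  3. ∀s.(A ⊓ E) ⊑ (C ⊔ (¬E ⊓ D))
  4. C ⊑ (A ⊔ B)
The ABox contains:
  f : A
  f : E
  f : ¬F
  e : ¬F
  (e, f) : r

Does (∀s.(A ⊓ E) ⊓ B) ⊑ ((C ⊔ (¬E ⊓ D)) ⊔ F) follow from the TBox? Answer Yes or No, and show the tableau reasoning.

Yes

1. (∀s.(A ⊓ E) ⊓ B) ⊑ ((C ⊔ (¬E ⊓ D)) ⊔ F)  ⇔  ((∀s.(A ⊓ E) ⊓ B) ⊓ ((¬C ⊓ (E ⊔ ¬D)) ⊓ ¬F)) unsat w.r.t. T
   all branches close; clash {D, ¬D} at x₀
2. Hence (∀s.(A ⊓ E) ⊓ B) ⊑ ((C ⊔ (¬E ⊓ D)) ⊔ F): entailed.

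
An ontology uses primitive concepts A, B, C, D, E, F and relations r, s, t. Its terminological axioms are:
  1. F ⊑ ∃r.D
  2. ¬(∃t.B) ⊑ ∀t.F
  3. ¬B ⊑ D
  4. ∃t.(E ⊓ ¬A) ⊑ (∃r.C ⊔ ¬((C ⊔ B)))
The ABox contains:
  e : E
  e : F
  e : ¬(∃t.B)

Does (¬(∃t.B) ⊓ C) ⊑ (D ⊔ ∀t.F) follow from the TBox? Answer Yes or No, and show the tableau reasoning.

1. (¬(∃t.B) ⊓ C) ⊑ (D ⊔ ∀t.F)  ⇔  ((∀t.¬B ⊓ C) ⊓ (¬D ⊓ ∃t.¬F)) unsat w.r.t. T
   all branches close; clash {D, ¬D} at x₀
2. Hence (¬(∃t.B) ⊓ C) ⊑ (D ⊔ ∀t.F): entailed.

Yes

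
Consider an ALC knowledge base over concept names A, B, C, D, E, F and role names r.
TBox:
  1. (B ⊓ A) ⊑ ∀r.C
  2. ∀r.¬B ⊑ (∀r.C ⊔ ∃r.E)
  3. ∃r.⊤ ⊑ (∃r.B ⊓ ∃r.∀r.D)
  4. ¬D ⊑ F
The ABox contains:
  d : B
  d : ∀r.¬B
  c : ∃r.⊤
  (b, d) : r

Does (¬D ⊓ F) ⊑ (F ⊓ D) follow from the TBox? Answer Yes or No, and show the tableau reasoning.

1. (¬D ⊓ F) ⊑ (F ⊓ D)  ⇔  ((¬D ⊓ F) ⊓ (¬F ⊔ ¬D)) unsat w.r.t. T
   open: L(x₀) ⊇ {F, ¬B, ¬D, ∃r.B, ∃r.∀r.D} (+ ∃-successors)
2. Hence (¬D ⊓ F) ⊑ (F ⊓ D): not entailed.

No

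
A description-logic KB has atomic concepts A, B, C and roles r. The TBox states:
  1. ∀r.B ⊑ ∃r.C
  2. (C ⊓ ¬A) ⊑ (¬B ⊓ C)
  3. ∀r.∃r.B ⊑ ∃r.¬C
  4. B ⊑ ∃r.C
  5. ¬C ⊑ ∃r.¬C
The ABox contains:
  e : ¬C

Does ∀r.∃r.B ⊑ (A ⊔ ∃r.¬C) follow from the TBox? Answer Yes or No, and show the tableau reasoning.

1. ∀r.∃r.B ⊑ (A ⊔ ∃r.¬C)  ⇔  (∀r.∃r.B ⊓ (¬A ⊓ ∀r.C)) unsat w.r.t. T
   all branches close; clash {C, ¬C} at an ∃-successor
2. Hence ∀r.∃r.B ⊑ (A ⊔ ∃r.¬C): entailed.

Yes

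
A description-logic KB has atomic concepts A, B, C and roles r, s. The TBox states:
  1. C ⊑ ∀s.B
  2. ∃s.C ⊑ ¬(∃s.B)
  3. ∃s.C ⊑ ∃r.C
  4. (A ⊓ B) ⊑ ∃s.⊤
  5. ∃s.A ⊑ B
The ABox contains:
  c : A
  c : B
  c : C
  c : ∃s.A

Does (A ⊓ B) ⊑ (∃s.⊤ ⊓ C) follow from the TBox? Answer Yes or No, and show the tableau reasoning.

1. (A ⊓ B) ⊑ (∃s.⊤ ⊓ C)  ⇔  ((A ⊓ B) ⊓ (∀s.⊥ ⊔ ¬C)) unsat w.r.t. T
   apply at x₀: (A ⊓ B)⊑∃s.⊤
   open: L(x₀) ⊇ {A, B, ¬C, ∀s.¬C, ∃s.⊤} (+ ∃-successors)
2. Hence (A ⊓ B) ⊑ (∃s.⊤ ⊓ C): not entailed.

No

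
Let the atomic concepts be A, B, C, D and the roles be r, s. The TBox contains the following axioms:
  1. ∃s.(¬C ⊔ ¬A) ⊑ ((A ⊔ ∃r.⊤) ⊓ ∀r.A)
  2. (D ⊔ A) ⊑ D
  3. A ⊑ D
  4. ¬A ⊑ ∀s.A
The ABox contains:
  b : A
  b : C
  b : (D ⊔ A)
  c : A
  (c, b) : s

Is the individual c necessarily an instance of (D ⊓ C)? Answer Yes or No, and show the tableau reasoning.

1. c : (D ⊓ C)?  L(c) = {A} ∪ {(¬D ⊔ ¬C)}
   apply at c: A⊑D
   open: L(c) ⊇ {A, D, ¬C, ∀s.(C ⊓ A)} — c ∉ (D ⊓ C) possible
2. Hence c : (D ⊓ C): not entailed.

No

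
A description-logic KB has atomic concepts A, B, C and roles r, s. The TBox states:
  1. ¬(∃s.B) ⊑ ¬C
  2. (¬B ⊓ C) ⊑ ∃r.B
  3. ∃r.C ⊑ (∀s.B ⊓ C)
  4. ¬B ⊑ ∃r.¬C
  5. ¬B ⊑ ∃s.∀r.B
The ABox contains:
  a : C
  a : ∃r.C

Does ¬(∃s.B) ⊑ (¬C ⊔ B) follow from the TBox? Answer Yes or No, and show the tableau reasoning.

Yes

1. ¬(∃s.B) ⊑ (¬C ⊔ B)  ⇔  (∀s.¬B ⊓ (C ⊓ ¬B)) unsat w.r.t. T
   all branches close; clash {C, ¬C} at x₀
2. Hence ¬(∃s.B) ⊑ (¬C ⊔ B): entailed.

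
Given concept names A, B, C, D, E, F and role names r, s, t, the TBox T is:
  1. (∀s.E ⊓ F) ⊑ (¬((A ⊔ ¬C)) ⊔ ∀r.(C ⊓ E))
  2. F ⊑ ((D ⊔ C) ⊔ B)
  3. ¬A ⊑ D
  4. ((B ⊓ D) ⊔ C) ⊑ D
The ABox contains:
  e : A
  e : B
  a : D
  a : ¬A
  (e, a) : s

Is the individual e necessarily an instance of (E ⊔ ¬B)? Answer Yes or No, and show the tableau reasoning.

No

1. e : (E ⊔ ¬B)?  L(e) = {A, B} ∪ {(¬E ⊓ B)}
   open: L(e) ⊇ {A, B, ¬C, ¬D, ¬E, …} — e ∉ (E ⊔ ¬B) possible
2. Hence e : (E ⊔ ¬B): not entailed.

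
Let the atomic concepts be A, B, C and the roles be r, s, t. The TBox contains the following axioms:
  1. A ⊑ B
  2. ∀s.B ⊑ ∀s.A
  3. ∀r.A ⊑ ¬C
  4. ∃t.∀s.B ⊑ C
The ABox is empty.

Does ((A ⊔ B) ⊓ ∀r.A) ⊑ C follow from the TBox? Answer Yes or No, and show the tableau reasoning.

No

1. ((A ⊔ B) ⊓ ∀r.A) ⊑ C  ⇔  (((A ⊔ B) ⊓ ∀r.A) ⊓ ¬C) unsat w.r.t. T
   open: L(x₀) ⊇ {A, B, ¬C, ∀r.A, ∀t.∃s.¬B, …} (+ ∃-successors)
2. Hence ((A ⊔ B) ⊓ ∀r.A) ⊑ C: not entailed.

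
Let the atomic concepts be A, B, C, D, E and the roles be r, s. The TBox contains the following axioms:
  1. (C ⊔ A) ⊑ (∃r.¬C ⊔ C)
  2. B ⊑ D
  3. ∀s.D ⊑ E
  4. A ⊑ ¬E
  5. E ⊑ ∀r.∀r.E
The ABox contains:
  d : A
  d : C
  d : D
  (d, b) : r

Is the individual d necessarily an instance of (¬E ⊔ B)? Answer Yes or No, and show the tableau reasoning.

1. d : (¬E ⊔ B)?  L(d) = {A, C, D} ∪ {(E ⊓ ¬B)}
   clash {E, ¬E} at d — d ∈ (¬E ⊔ B)
2. Hence d : (¬E ⊔ B): entailed.

Yes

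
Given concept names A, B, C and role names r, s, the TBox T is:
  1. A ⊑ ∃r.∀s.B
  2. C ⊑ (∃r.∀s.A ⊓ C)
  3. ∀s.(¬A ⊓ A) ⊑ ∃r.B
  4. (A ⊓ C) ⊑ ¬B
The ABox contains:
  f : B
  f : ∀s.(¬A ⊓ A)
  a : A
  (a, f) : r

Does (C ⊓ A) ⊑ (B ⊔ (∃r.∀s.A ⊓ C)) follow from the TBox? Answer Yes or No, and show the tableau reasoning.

Yes

1. (C ⊓ A) ⊑ (B ⊔ (∃r.∀s.A ⊓ C))  ⇔  ((C ⊓ A) ⊓ (¬B ⊓ (∀r.∃s.¬A ⊔ ¬C))) unsat w.r.t. T
   all branches close; clash {C, ¬C} at x₀
2. Hence (C ⊓ A) ⊑ (B ⊔ (∃r.∀s.A ⊓ C)): entailed.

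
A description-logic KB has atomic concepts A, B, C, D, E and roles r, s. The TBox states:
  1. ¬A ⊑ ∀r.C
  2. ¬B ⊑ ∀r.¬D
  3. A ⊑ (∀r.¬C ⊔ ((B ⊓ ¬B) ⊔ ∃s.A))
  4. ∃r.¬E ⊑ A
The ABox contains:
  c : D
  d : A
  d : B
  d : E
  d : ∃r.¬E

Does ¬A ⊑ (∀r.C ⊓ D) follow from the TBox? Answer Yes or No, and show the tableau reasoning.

No

1. ¬A ⊑ (∀r.C ⊓ D)  ⇔  (¬A ⊓ (∃r.¬C ⊔ ¬D)) unsat w.r.t. T
   apply at x₀: ¬A⊑∀r.C
   open: L(x₀) ⊇ {B, ¬A, ¬D, ∀r.C, ∀r.E}
2. Hence ¬A ⊑ (∀r.C ⊓ D): not entailed.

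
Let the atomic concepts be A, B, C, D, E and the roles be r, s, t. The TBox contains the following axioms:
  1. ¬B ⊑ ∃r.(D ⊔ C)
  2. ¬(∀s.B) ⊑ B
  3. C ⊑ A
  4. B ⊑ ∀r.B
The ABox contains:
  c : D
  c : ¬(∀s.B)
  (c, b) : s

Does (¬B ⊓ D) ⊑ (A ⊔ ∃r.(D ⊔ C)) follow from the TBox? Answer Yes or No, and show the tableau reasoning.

1. (¬B ⊓ D) ⊑ (A ⊔ ∃r.(D ⊔ C))  ⇔  ((¬B ⊓ D) ⊓ (¬A ⊓ ∀r.(¬D ⊓ ¬C))) unsat w.r.t. T
   all branches close; clash {A, ¬A} at x₀
2. Hence (¬B ⊓ D) ⊑ (A ⊔ ∃r.(D ⊔ C)): entailed.

Yes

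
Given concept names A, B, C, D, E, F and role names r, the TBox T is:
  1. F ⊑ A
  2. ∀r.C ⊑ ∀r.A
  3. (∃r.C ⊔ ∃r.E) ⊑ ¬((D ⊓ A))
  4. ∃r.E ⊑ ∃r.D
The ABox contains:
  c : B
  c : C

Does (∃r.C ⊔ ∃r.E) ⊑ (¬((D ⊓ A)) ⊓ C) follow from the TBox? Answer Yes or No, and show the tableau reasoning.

No

1. (∃r.C ⊔ ∃r.E) ⊑ (¬((D ⊓ A)) ⊓ C)  ⇔  ((∃r.C ⊔ ∃r.E) ⊓ ((D ⊓ A) ⊔ ¬C)) unsat w.r.t. T
   apply at x₀: (∃r.C ⊔ ∃r.E)⊑¬((D ⊓ A))
   open: L(x₀) ⊇ {¬C, ¬D, ¬F, ∀r.¬E, ∃r.C, …} (+ ∃-successors)
2. Hence (∃r.C ⊔ ∃r.E) ⊑ (¬((D ⊓ A)) ⊓ C): not entailed.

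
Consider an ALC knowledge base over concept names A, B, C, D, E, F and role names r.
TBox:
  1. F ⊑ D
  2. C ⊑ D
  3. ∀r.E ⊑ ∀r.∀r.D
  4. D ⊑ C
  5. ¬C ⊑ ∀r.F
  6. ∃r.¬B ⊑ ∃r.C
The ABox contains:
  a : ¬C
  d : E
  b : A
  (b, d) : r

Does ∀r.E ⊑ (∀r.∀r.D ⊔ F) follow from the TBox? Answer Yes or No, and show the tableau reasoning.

Yes

1. ∀r.E ⊑ (∀r.∀r.D ⊔ F)  ⇔  (∀r.E ⊓ (∃r.∃r.¬D ⊓ ¬F)) unsat w.r.t. T
   all branches close; clash {D, ¬D} at an ∃-successor
2. Hence ∀r.E ⊑ (∀r.∀r.D ⊔ F): entailed.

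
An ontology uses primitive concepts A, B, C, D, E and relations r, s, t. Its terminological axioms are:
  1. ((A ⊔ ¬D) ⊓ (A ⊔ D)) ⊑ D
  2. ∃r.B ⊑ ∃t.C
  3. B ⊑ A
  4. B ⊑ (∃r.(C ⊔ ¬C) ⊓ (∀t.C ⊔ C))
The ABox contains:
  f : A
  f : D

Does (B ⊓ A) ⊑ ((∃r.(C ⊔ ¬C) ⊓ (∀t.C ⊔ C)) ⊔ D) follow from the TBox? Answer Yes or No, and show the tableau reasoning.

Yes

1. (B ⊓ A) ⊑ ((∃r.(C ⊔ ¬C) ⊓ (∀t.C ⊔ C)) ⊔ D)  ⇔  ((B ⊓ A) ⊓ ((∀r.(¬C ⊓ C) ⊔ (∃t.¬C ⊓ ¬C)) ⊓ ¬D)) unsat w.r.t. T
   all branches close; clash {D, ¬D} at x₀
2. Hence (B ⊓ A) ⊑ ((∃r.(C ⊔ ¬C) ⊓ (∀t.C ⊔ C)) ⊔ D): entailed.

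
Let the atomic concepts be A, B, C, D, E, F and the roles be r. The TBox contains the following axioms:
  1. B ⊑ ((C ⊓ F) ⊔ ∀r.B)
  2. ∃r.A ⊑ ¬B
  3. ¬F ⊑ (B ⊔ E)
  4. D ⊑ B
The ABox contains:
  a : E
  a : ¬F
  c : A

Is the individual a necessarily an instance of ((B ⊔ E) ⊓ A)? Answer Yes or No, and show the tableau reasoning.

No

1. a : ((B ⊔ E) ⊓ A)?  L(a) = {E, ¬F} ∪ {((¬B ⊓ ¬E) ⊔ ¬A)}
   apply at a: ¬F⊑(B ⊔ E)
   open: L(a) ⊇ {E, ¬A, ¬B, ¬D, ¬F} — a ∉ ((B ⊔ E) ⊓ A) possible
2. Hence a : ((B ⊔ E) ⊓ A): not entailed.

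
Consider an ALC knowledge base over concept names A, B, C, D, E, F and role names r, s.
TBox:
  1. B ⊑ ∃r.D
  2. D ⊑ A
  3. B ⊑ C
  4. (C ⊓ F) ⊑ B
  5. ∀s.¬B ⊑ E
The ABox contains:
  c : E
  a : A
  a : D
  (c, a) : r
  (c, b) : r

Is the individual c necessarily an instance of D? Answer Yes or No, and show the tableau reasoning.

No

1. c : D?  L(c) = {E} ∪ {¬D}
   open: L(c) ⊇ {E, ¬B, ¬C, ¬D} — c ∉ D possible
2. Hence c : D: not entailed.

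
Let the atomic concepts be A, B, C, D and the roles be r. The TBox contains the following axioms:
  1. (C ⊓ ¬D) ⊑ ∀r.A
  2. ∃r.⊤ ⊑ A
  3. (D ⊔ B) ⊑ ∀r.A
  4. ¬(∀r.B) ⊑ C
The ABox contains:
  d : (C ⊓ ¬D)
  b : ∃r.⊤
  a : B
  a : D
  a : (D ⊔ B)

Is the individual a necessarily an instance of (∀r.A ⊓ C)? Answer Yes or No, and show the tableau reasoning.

No

1. a : (∀r.A ⊓ C)?  L(a) = {B, D, (D ⊔ B)} ∪ {(∃r.¬A ⊔ ¬C)}
   apply at a: (D ⊔ B)⊑∀r.A
   open: L(a) ⊇ {B, D, ¬C, ∀r.A, ∀r.B, …} — a ∉ (∀r.A ⊓ C) possible
2. Hence a : (∀r.A ⊓ C): not entailed.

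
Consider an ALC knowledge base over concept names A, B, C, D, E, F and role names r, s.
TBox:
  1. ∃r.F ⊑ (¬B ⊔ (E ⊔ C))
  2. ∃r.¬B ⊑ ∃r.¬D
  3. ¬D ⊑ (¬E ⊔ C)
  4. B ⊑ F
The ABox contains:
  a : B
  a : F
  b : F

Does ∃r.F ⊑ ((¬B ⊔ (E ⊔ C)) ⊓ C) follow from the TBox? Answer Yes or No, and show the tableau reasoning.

No

1. ∃r.F ⊑ ((¬B ⊔ (E ⊔ C)) ⊓ C)  ⇔  (∃r.F ⊓ ((B ⊓ (¬E ⊓ ¬C)) ⊔ ¬C)) unsat w.r.t. T
   apply at x₀: ∃r.F⊑(¬B ⊔ (E ⊔ C))
   open: L(x₀) ⊇ {D, ¬B, ¬C, ∀r.B, ∃r.F} (+ ∃-successors)
2. Hence ∃r.F ⊑ ((¬B ⊔ (E ⊔ C)) ⊓ C): not entailed.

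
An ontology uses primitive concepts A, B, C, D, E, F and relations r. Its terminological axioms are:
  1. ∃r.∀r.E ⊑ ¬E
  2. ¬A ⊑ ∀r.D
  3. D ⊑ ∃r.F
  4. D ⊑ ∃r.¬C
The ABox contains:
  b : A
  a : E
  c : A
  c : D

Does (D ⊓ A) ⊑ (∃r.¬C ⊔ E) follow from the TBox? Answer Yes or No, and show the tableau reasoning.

Yes

1. (D ⊓ A) ⊑ (∃r.¬C ⊔ E)  ⇔  ((D ⊓ A) ⊓ (∀r.C ⊓ ¬E)) unsat w.r.t. T
   all branches close; clash {C, ¬C} at an ∃-successor
2. Hence (D ⊓ A) ⊑ (∃r.¬C ⊔ E): entailed.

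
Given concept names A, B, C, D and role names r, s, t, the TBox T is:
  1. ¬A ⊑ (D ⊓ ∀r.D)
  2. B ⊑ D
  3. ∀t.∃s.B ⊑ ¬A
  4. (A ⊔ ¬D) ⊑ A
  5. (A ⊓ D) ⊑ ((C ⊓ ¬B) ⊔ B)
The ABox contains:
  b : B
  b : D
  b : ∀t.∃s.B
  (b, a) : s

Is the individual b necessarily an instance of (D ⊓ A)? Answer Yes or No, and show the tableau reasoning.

No

1. b : (D ⊓ A)?  L(b) = {B, D, ∀t.∃s.B} ∪ {(¬D ⊔ ¬A)}
   apply at b: ∀t.∃s.B⊑¬A
   open: L(b) ⊇ {B, D, ¬A, ∀r.D, ∀t.∃s.B} — b ∉ (D ⊓ A) possible
2. Hence b : (D ⊓ A): not entailed.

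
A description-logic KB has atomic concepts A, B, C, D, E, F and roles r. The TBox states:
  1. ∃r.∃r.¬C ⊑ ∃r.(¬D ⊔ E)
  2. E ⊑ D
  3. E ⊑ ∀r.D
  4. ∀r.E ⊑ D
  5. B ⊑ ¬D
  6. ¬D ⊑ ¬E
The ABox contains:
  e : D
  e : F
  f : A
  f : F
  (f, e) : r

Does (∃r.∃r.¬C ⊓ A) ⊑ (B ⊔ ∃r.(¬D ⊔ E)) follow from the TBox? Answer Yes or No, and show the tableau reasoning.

1. (∃r.∃r.¬C ⊓ A) ⊑ (B ⊔ ∃r.(¬D ⊔ E))  ⇔  ((∃r.∃r.¬C ⊓ A) ⊓ (¬B ⊓ ∀r.(D ⊓ ¬E))) unsat w.r.t. T
   all branches close; clash {D, ¬D} at an ∃-successor
2. Hence (∃r.∃r.¬C ⊓ A) ⊑ (B ⊔ ∃r.(¬D ⊔ E)): entailed.

Yes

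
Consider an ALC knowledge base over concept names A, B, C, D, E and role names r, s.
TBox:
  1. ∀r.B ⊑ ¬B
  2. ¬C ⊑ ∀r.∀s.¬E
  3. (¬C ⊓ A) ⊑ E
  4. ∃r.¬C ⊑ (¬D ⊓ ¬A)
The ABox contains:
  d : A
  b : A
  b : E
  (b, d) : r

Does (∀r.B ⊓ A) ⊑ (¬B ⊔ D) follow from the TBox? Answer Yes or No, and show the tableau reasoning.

Yes

1. (∀r.B ⊓ A) ⊑ (¬B ⊔ D)  ⇔  ((∀r.B ⊓ A) ⊓ (B ⊓ ¬D)) unsat w.r.t. T
   all branches close; clash {A, ¬A} at x₀
2. Hence (∀r.B ⊓ A) ⊑ (¬B ⊔ D): entailed.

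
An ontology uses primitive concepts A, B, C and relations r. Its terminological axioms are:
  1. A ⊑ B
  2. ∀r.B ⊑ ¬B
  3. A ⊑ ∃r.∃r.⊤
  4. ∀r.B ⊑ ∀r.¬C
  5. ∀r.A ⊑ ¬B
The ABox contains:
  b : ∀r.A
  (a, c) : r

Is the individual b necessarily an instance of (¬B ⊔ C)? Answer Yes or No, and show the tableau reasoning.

Yes

1. b : (¬B ⊔ C)?  L(b) = {∀r.A} ∪ {(B ⊓ ¬C)}
   clash {B, ¬B} at b — b ∈ (¬B ⊔ C)
2. Hence b : (¬B ⊔ C): entailed.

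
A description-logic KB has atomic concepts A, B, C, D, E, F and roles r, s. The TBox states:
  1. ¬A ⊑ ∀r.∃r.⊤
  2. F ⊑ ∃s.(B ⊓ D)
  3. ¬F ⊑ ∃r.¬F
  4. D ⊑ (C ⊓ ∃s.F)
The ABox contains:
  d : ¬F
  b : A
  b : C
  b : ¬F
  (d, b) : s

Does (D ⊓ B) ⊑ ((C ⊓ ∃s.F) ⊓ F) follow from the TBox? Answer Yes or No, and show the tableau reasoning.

1. (D ⊓ B) ⊑ ((C ⊓ ∃s.F) ⊓ F)  ⇔  ((D ⊓ B) ⊓ ((¬C ⊔ ∀s.¬F) ⊔ ¬F)) unsat w.r.t. T
   apply at x₀: D⊑(C ⊓ ∃s.F)
   open: L(x₀) ⊇ {A, B, C, D, ¬F, …} (+ ∃-successors)
2. Hence (D ⊓ B) ⊑ ((C ⊓ ∃s.F) ⊓ F): not entailed.

No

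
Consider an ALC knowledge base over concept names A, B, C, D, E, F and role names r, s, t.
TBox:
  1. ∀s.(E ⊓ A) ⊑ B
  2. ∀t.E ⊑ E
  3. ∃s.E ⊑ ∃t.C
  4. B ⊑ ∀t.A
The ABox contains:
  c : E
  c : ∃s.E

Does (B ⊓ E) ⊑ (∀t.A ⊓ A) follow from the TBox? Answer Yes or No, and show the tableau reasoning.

1. (B ⊓ E) ⊑ (∀t.A ⊓ A)  ⇔  ((B ⊓ E) ⊓ (∃t.¬A ⊔ ¬A)) unsat w.r.t. T
   apply at x₀: B⊑∀t.A
   open: L(x₀) ⊇ {B, E, ¬A, ∀s.¬E, ∀t.A}
2. Hence (B ⊓ E) ⊑ (∀t.A ⊓ A): not entailed.

No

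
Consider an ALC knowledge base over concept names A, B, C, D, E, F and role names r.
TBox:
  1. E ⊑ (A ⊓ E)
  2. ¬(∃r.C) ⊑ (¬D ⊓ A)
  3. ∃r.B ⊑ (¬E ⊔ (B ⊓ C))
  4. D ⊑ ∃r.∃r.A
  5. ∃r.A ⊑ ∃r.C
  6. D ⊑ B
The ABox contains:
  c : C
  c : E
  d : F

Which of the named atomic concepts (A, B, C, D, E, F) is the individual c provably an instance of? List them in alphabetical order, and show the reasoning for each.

{A, C, E}

1. c : A?  L(c) = {C, E} ∪ {¬A}
   clash {A, ¬A} at c — c ∈ A
2. c : B?  L(c) = {C, E} ∪ {¬B}
   apply at c: E⊑(A ⊓ E)
   open: L(c) ⊇ {A, C, E, ¬B, ¬D, …} (+ ∃-successors) — c ∉ B possible
3. c : C?  L(c) = {C, E} ∪ {¬C}
   clash {C, ¬C} at c — c ∈ C
4. c : D?  L(c) = {C, E} ∪ {¬D}
   apply at c: E⊑(A ⊓ E)
   open: L(c) ⊇ {A, C, E, ¬D, ∀r.¬A, …} (+ ∃-successors) — c ∉ D possible
5. c : E?  L(c) = {C, E} ∪ {¬E}
   clash {E, ¬E} at c — c ∈ E
6. c : F?  L(c) = {C, E} ∪ {¬F}
   apply at c: E⊑(A ⊓ E)
   open: L(c) ⊇ {A, C, E, ¬D, ¬F, …} (+ ∃-successors) — c ∉ F possible
7. Entailed for c: {A, C, E}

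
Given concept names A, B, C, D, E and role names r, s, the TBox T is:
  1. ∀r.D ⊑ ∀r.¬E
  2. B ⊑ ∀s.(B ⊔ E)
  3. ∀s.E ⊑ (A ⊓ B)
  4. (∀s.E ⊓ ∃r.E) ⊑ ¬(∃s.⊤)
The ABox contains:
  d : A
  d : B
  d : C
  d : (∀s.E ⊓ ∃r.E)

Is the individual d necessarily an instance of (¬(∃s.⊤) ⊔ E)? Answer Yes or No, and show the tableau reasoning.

1. d : (¬(∃s.⊤) ⊔ E)?  L(d) = {A, B, C, (∀s.E ⊓ ∃r.E)} ∪ {(∃s.⊤ ⊓ ¬E)}
   clash ⊥ at an ∃-successor — d ∈ (¬(∃s.⊤) ⊔ E)
2. Hence d : (¬(∃s.⊤) ⊔ E): entailed.

Yes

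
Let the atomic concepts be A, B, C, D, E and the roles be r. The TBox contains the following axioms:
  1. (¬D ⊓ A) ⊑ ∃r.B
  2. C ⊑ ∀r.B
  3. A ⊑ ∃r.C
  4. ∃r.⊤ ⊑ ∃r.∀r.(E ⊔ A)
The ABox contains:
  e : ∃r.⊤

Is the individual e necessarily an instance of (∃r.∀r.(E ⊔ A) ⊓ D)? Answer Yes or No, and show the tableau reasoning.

1. e : (∃r.∀r.(E ⊔ A) ⊓ D)?  L(e) = {∃r.⊤} ∪ {(∀r.∃r.(¬E ⊓ ¬A) ⊔ ¬D)}
   apply at e: ∃r.⊤⊑∃r.∀r.(E ⊔ A)
   open: L(e) ⊇ {¬A, ¬C, ¬D, ∃r.∀r.(E ⊔ A), ∃r.⊤} (+ ∃-successors) — e ∉ (∃r.∀r.(E ⊔ A) ⊓ D) possible
2. Hence e : (∃r.∀r.(E ⊔ A) ⊓ D): not entailed.

No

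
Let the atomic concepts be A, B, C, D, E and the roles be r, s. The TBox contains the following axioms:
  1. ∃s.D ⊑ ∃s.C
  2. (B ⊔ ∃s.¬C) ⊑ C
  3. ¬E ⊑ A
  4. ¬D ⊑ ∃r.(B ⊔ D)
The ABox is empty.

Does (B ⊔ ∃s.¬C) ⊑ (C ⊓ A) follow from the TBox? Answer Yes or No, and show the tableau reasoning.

No

1. (B ⊔ ∃s.¬C) ⊑ (C ⊓ A)  ⇔  ((B ⊔ ∃s.¬C) ⊓ (¬C ⊔ ¬A)) unsat w.r.t. T
   apply at x₀: (B ⊔ ∃s.¬C)⊑C
   open: L(x₀) ⊇ {B, C, D, E, ¬A, …}
2. Hence (B ⊔ ∃s.¬C) ⊑ (C ⊓ A): not entailed.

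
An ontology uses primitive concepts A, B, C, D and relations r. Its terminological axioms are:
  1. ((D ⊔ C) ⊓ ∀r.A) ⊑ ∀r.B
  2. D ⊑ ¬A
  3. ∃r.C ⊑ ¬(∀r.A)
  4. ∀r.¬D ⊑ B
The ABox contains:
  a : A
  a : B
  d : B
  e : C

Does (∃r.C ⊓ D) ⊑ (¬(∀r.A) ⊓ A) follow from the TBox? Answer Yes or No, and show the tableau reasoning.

1. (∃r.C ⊓ D) ⊑ (¬(∀r.A) ⊓ A)  ⇔  ((∃r.C ⊓ D) ⊓ (∀r.A ⊔ ¬A)) unsat w.r.t. T
   apply at x₀: D⊑¬A; ∃r.C⊑¬(∀r.A)
   open: L(x₀) ⊇ {D, ¬A, ∃r.C, ∃r.D, ∃r.¬A} (+ ∃-successors)
2. Hence (∃r.C ⊓ D) ⊑ (¬(∀r.A) ⊓ A): not entailed.

No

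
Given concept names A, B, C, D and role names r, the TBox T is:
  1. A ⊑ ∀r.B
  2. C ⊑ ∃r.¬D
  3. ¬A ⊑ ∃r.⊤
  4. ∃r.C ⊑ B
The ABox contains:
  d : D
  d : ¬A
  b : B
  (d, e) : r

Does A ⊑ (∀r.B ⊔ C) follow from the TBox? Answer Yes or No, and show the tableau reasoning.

Yes

1. A ⊑ (∀r.B ⊔ C)  ⇔  (A ⊓ (∃r.¬B ⊓ ¬C)) unsat w.r.t. T
   all branches close; clash {B, ¬B} at an ∃-successor
2. Hence A ⊑ (∀r.B ⊔ C): entailed.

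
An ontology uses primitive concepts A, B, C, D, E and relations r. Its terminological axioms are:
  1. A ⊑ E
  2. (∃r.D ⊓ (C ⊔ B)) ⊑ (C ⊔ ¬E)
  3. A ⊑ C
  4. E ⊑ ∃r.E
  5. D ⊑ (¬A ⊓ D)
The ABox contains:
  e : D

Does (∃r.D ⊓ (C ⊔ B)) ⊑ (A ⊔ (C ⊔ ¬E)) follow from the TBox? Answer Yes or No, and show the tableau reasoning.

1. (∃r.D ⊓ (C ⊔ B)) ⊑ (A ⊔ (C ⊔ ¬E))  ⇔  ((∃r.D ⊓ (C ⊔ B)) ⊓ (¬A ⊓ (¬C ⊓ E))) unsat w.r.t. T
   all branches close; clash {E, ¬E} at x₀
2. Hence (∃r.D ⊓ (C ⊔ B)) ⊑ (A ⊔ (C ⊔ ¬E)): entailed.

Yes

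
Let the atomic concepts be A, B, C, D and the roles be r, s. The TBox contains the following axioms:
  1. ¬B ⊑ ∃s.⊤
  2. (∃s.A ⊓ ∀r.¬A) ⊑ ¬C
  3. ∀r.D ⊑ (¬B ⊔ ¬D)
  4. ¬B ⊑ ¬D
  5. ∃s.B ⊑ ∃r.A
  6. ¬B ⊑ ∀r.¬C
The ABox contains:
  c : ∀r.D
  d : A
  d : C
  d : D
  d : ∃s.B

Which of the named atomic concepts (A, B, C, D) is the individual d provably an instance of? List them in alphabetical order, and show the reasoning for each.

1. d : A?  L(d) = {A, C, D, ∃s.B} ∪ {¬A}
   clash {A, ¬A} at d — d ∈ A
2. d : B?  L(d) = {A, C, D, ∃s.B} ∪ {¬B}
   clash {D, ¬D} at d — d ∈ B
3. d : C?  L(d) = {A, C, D, ∃s.B} ∪ {¬C}
   clash {C, ¬C} at d — d ∈ C
4. d : D?  L(d) = {A, C, D, ∃s.B} ∪ {¬D}
   clash {D, ¬D} at d — d ∈ D
5. Entailed for d: {A, B, C, D}

{A, B, C, D}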